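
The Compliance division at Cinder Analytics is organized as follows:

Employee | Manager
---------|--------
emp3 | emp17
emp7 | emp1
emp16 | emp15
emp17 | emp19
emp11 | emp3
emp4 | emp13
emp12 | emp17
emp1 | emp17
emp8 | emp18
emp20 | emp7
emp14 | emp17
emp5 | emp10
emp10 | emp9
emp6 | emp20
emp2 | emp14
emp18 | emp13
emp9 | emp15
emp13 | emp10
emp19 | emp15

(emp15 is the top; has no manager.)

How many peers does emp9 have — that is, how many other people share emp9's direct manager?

emp9 reports to emp15. emp15's other direct reports are emp19, emp16 — 2 peers.

2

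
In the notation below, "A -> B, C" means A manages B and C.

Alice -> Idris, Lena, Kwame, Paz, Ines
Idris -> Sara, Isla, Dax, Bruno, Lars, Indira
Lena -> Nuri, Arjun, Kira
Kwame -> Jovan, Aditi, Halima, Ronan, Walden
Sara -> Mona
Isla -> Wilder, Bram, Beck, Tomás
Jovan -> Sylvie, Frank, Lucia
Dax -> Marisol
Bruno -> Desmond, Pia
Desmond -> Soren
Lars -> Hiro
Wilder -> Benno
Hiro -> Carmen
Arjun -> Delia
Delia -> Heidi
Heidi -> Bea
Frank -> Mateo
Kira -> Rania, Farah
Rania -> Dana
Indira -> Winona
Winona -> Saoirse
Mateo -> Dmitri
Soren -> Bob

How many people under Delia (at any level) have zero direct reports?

The only person in Delia's organization with no one reporting to them is Bea. That is 1.

1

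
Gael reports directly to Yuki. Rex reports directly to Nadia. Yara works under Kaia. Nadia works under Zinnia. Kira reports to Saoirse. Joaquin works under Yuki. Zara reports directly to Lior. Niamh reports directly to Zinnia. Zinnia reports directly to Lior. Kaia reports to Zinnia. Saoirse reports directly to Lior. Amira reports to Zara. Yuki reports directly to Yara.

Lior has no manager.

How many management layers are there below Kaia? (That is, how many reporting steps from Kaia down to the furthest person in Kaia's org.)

The longest chain under Kaia runs Kaia → Yara → Yuki → Joaquin, which is 3 levels below Kaia.

3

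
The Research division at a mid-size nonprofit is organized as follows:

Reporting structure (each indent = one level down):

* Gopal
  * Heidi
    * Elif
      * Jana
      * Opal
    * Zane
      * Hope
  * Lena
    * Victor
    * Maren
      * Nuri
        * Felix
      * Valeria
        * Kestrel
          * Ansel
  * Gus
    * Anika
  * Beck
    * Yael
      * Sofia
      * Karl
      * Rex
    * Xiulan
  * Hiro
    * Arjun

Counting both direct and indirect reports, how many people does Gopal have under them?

Gopal directly manages Heidi, Lena, Gus, Beck, Hiro. Under Heidi: Zane, Hope, Elif, Opal, Jana (5). Under Lena: Maren, Valeria, Kestrel, Ansel, Nuri, Felix, Victor (7). Under Gus: Anika (1). Under Beck: Xiulan, Yael, Rex, Karl, Sofia (5). Under Hiro: Arjun (1). So Gopal's organization is 5 direct reports plus everyone under them: 6 + 8 + 2 + 6 + 2 = 24.

24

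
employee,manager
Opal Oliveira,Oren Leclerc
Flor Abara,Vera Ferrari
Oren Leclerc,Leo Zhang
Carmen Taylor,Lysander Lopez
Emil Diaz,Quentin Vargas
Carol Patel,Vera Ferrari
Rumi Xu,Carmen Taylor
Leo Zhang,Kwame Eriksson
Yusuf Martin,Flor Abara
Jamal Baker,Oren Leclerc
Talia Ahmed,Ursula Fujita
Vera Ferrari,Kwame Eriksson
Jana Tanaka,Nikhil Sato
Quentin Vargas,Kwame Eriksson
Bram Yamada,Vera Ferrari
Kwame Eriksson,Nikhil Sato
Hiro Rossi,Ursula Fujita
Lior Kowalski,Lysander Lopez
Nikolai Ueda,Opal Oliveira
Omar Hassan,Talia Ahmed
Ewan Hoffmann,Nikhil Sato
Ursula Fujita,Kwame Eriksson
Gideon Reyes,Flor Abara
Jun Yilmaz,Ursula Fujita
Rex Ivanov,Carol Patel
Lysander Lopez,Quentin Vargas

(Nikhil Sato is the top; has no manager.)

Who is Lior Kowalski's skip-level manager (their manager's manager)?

Quentin Vargas

Lior Kowalski reports to Lysander Lopez, and Lysander Lopez reports to Quentin Vargas. So Lior Kowalski's skip-level manager is Quentin Vargas.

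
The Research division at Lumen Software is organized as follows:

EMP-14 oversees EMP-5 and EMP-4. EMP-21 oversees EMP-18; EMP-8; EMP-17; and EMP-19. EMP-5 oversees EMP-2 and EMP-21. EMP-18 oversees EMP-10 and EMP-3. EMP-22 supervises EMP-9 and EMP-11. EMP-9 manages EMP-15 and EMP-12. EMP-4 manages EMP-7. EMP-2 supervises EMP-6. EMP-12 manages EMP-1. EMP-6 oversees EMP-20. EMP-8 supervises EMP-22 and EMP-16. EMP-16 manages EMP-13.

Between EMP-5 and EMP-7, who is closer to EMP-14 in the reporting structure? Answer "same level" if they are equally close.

EMP-5

EMP-5 is 1 level below EMP-14; EMP-7 is 2. EMP-5 is higher.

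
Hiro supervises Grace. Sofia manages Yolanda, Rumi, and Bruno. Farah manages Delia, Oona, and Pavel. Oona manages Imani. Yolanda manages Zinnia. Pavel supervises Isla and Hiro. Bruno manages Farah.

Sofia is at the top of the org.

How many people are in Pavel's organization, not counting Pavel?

Pavel directly manages Isla, Hiro. Isla has no reports. Under Hiro: Grace (1). So Pavel's organization is 2 direct reports plus everyone under them: 1 + 2 = 3.

3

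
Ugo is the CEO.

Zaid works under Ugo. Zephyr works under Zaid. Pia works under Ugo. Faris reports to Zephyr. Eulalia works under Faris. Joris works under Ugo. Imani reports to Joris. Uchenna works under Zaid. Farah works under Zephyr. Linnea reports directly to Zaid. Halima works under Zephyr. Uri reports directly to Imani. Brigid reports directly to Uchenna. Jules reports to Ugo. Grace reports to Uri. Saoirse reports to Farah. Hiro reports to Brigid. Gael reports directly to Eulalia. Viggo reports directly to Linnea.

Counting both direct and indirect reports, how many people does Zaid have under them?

Zaid directly manages Zephyr, Uchenna, Linnea. Under Zephyr: Halima, Farah, Saoirse, Faris, Eulalia, Gael (6). Under Uchenna: Brigid, Hiro (2). Under Linnea: Viggo (1). So Zaid's organization is 3 direct reports plus everyone under them: 7 + 3 + 2 = 12.

12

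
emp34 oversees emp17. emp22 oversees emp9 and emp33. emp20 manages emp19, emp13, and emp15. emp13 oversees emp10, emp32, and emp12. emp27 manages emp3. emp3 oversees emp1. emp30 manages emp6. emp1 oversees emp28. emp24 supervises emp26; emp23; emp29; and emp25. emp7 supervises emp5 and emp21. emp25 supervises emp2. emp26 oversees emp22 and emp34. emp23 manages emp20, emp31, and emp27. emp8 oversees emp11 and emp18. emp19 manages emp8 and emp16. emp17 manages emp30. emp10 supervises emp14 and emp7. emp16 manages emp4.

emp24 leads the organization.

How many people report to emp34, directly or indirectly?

emp34 directly manages emp17. Under emp17: emp30, emp6 (2). That's 3 in total.

3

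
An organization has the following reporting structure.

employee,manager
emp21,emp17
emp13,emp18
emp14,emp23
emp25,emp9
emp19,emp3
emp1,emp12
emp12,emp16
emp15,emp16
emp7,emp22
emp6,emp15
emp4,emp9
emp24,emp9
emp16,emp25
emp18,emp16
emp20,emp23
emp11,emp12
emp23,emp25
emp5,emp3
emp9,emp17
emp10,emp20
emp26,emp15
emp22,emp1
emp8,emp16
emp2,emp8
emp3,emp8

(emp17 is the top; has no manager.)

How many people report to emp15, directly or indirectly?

emp15 directly manages emp26, emp6. emp26 has no reports. emp6 has no reports. So emp15's organization is 2 direct reports plus everyone under them: 1 + 1 = 2.

2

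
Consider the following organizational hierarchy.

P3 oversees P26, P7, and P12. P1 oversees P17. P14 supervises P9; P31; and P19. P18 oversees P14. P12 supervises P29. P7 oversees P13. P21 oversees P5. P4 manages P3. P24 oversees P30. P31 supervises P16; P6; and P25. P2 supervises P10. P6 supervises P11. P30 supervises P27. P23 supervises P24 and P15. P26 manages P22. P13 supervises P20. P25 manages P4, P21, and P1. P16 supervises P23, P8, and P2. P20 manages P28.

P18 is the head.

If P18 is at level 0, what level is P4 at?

Chain from P4 up to P18: P4 → P25 → P31 → P14 → P18. That is 4 steps up, so P4 is 4 levels below P18.

4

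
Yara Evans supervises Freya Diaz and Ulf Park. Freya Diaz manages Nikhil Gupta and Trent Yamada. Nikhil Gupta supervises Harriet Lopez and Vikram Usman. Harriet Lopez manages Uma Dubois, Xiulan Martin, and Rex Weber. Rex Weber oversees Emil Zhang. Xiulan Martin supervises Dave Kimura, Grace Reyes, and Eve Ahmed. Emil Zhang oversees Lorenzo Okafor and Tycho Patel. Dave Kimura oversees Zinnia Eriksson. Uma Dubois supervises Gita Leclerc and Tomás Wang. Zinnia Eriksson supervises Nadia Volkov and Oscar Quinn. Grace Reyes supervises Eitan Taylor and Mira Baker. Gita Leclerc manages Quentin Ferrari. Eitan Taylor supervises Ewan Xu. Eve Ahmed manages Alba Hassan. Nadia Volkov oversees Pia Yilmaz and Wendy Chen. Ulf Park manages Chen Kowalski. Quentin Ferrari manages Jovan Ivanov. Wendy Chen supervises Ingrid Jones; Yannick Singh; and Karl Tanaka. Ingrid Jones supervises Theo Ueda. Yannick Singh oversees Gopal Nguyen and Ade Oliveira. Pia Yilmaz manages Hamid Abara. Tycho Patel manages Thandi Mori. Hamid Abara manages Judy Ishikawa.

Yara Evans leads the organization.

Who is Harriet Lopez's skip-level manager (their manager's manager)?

Freya Diaz

Harriet Lopez reports to Nikhil Gupta, and Nikhil Gupta reports to Freya Diaz. So Harriet Lopez's skip-level manager is Freya Diaz.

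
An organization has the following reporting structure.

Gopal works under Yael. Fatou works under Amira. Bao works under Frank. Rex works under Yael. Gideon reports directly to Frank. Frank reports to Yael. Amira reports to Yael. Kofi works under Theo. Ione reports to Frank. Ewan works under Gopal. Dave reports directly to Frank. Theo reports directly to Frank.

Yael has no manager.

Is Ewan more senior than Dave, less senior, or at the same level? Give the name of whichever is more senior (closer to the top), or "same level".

same level

Both Ewan and Dave are 2 levels below Yael.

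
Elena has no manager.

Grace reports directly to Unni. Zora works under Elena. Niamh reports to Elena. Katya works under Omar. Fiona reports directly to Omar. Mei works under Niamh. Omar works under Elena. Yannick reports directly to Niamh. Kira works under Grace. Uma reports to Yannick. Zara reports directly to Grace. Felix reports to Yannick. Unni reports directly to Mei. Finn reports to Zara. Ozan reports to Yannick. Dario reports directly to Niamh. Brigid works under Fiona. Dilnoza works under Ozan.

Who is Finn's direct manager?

Finn reports directly to Zara.

Zara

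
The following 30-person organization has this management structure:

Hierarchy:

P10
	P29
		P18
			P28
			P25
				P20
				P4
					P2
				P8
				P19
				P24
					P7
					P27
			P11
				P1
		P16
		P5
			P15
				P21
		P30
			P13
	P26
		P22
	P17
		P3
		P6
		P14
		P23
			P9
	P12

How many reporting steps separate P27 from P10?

5

Chain from P27 up to P10: P27 → P24 → P25 → P18 → P29 → P10. That is 5 steps up, so P27 is 5 levels below P10.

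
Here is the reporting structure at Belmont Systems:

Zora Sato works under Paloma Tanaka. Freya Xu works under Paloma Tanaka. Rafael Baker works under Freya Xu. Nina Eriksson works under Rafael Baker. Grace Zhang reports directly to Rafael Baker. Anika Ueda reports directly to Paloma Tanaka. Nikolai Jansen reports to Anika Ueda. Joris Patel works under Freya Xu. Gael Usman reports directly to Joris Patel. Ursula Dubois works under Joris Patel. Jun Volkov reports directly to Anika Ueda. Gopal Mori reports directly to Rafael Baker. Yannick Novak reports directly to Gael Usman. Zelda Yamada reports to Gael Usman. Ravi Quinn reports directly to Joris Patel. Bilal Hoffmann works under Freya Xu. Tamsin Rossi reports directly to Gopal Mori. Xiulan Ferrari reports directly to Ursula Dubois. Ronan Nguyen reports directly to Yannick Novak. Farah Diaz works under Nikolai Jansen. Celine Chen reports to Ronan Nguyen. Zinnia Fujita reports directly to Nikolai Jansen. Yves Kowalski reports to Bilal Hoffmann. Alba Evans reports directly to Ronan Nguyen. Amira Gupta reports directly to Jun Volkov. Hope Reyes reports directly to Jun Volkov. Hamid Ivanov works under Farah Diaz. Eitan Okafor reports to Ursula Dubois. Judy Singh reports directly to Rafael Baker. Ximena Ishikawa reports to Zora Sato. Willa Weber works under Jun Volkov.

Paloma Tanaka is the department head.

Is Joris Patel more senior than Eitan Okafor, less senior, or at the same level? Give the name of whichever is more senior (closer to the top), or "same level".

Joris Patel is 2 levels below Paloma Tanaka; Eitan Okafor is 4. Joris Patel is higher.

Joris Patel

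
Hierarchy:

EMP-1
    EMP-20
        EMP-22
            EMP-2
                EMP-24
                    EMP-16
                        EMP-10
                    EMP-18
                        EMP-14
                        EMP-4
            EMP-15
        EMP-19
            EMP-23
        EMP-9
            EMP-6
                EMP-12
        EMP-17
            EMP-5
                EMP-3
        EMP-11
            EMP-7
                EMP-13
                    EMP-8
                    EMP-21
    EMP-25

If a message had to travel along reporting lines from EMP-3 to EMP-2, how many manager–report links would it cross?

5

EMP-3 is 3 levels below EMP-20, and EMP-2 is 2 levels below EMP-20 (their lowest common manager). The shortest path runs up from EMP-3 to EMP-20 and back down to EMP-2: 3 + 2 = 5 links.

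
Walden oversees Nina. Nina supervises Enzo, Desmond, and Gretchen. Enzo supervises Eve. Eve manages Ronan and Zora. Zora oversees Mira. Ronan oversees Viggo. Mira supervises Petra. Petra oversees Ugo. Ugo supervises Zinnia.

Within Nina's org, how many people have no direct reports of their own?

4

The people in Nina's organization with no one reporting to them are Gretchen, Desmond, Viggo, Zinnia. That is 4.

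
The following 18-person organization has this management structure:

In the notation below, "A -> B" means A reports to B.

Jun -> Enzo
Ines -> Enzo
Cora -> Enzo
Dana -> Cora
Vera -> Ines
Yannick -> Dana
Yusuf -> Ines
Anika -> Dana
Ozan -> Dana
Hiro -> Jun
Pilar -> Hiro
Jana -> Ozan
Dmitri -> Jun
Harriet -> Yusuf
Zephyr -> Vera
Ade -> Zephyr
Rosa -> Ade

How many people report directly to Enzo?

Enzo directly manages Jun, Ines, Cora. That is 3 direct reports.

3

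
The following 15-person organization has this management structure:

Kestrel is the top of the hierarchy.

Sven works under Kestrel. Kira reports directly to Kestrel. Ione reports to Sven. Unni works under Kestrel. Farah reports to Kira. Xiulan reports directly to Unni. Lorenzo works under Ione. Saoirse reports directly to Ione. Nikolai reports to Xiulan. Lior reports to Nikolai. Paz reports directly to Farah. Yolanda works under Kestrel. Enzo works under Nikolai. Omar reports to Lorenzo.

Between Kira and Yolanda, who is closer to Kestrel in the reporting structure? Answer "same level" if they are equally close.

Both Kira and Yolanda are 1 level below Kestrel.

same level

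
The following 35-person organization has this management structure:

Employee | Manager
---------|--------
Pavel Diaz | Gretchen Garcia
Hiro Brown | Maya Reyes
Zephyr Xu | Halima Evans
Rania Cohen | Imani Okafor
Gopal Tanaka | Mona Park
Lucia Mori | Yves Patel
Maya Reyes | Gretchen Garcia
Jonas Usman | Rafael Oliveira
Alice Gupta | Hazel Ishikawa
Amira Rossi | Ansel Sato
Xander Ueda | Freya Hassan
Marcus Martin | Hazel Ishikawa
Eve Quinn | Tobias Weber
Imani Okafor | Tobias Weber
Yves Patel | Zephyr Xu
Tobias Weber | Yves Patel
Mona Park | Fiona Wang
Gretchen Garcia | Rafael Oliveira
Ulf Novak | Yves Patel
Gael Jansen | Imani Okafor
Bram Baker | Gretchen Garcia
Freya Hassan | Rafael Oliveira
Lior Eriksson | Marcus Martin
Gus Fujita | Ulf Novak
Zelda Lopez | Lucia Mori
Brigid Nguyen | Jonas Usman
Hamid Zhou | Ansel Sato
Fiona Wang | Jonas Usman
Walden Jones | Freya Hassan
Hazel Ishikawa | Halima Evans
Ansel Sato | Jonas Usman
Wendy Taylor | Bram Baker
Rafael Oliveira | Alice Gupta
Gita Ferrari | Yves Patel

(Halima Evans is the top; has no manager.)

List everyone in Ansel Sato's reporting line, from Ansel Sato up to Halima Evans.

Ansel Sato -> Jonas Usman -> Rafael Oliveira -> Alice Gupta -> Hazel Ishikawa -> Halima Evans

Ansel Sato reports to Jonas Usman. Jonas Usman reports to Rafael Oliveira. Rafael Oliveira reports to Alice Gupta. Alice Gupta reports to Hazel Ishikawa. Hazel Ishikawa reports to Halima Evans. Halima Evans is at the top.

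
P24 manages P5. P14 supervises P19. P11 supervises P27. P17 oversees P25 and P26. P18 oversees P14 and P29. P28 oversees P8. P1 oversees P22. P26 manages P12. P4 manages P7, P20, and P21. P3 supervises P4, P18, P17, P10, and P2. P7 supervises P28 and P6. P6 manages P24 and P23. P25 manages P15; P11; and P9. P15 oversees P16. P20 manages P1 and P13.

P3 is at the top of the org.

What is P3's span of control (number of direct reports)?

P3 directly manages P4, P18, P17, P10, P2. That is 5 direct reports.

5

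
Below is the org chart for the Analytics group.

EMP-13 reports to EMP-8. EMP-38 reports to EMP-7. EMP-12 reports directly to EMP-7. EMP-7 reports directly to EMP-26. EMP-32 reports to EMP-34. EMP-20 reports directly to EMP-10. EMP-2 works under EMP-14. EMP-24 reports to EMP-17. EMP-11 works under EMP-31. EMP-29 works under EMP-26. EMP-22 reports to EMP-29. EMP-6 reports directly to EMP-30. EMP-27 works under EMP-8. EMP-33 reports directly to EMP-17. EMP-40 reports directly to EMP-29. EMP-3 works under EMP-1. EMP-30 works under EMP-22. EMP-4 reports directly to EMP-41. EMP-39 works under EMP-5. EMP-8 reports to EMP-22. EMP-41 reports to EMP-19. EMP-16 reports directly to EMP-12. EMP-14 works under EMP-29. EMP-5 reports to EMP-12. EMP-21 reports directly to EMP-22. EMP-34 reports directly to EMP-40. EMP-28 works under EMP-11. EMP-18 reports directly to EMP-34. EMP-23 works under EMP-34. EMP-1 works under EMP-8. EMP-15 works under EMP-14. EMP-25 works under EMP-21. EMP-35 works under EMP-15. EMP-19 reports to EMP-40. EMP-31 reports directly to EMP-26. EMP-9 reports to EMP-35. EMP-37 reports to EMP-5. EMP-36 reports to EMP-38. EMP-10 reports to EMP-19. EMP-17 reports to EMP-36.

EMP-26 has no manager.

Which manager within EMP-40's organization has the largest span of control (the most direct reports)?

EMP-34

Direct-report counts within EMP-40's organization: EMP-40 has 2; EMP-34 has 3; EMP-19 has 2; EMP-10 has 1; EMP-41 has 1. The largest is 3, held by EMP-34.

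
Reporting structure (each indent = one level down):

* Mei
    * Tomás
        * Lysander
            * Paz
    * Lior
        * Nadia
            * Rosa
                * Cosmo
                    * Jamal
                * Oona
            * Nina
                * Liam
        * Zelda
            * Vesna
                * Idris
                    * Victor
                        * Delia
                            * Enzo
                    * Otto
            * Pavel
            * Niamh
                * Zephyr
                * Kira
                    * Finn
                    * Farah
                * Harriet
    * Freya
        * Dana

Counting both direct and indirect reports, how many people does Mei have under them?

Mei directly manages Tomás, Lior, Freya. Under Tomás: Lysander, Paz (2). Under Lior: Zelda, Niamh, Harriet, Kira, Farah, Finn, Zephyr, Pavel, Vesna, Idris, Otto, Victor, Delia, Enzo, Nadia, Nina, Liam, Rosa, Oona, Cosmo, Jamal (21). Under Freya: Dana (1). So Mei's organization is 3 direct reports plus everyone under them: 3 + 22 + 2 = 27.

27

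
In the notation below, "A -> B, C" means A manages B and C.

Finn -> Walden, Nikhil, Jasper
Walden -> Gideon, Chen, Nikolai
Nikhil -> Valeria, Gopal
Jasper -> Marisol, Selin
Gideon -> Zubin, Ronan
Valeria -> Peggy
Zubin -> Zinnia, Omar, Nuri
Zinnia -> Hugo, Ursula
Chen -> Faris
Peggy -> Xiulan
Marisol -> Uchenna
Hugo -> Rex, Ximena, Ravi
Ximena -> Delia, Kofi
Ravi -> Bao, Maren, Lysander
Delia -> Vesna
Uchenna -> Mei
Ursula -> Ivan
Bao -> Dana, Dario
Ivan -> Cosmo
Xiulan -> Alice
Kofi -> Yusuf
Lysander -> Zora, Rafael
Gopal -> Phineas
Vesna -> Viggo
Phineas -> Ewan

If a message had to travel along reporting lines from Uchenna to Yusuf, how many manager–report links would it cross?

Uchenna is 3 levels below Finn, and Yusuf is 8 levels below Finn (their lowest common manager). The shortest path runs up from Uchenna to Finn and back down to Yusuf: 3 + 8 = 11 links.

11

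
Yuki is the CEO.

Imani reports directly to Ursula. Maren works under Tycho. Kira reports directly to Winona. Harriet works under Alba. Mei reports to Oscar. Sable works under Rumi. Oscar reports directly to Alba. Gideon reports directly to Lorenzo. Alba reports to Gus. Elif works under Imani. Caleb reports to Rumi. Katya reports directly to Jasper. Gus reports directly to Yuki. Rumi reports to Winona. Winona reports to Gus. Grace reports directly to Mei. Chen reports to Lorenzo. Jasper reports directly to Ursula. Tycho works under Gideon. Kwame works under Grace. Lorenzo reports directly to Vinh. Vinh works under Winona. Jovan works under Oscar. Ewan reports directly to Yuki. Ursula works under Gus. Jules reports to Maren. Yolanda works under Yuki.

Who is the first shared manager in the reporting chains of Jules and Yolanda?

Yuki

Jules's chain of managers is Maren, Tycho, Gideon, Lorenzo, Vinh, Winona, Gus, Yuki. Yolanda's chain of managers is Yuki. The first manager that appears in both chains is Yuki.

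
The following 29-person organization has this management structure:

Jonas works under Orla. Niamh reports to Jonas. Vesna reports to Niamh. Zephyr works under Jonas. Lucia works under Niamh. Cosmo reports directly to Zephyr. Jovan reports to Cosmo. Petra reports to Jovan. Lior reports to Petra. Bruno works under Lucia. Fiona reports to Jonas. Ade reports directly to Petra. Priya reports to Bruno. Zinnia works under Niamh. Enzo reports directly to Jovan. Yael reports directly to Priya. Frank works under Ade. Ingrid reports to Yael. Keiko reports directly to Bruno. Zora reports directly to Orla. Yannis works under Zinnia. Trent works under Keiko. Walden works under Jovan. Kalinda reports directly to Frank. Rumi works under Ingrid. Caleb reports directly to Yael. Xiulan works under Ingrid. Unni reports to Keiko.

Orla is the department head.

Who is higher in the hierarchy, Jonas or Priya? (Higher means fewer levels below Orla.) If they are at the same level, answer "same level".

Jonas

Jonas is 1 level below Orla; Priya is 5. Jonas is higher.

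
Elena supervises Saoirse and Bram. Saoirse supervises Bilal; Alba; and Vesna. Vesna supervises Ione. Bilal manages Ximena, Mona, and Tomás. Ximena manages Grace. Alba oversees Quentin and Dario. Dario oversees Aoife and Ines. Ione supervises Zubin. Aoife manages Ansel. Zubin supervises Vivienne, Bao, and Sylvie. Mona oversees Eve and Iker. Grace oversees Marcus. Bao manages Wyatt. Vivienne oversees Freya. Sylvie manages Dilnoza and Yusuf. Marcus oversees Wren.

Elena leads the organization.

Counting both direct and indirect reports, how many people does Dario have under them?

3

Dario directly manages Aoife, Ines. Under Aoife: Ansel (1). Ines has no reports. So Dario's organization is 2 direct reports plus everyone under them: 2 + 1 = 3.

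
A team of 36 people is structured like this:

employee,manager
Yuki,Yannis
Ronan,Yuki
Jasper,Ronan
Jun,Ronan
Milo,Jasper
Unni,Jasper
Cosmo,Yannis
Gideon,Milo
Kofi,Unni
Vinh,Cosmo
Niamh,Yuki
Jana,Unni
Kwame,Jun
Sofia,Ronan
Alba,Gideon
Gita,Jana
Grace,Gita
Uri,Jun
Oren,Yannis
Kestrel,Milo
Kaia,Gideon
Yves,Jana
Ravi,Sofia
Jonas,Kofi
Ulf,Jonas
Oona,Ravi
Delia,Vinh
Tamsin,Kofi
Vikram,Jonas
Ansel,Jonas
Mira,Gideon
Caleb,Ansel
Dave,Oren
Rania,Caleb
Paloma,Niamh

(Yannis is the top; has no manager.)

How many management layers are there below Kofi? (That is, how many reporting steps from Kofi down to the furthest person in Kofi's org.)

The longest chain under Kofi runs Kofi → Jonas → Ansel → Caleb → Rania, which is 4 levels below Kofi.

4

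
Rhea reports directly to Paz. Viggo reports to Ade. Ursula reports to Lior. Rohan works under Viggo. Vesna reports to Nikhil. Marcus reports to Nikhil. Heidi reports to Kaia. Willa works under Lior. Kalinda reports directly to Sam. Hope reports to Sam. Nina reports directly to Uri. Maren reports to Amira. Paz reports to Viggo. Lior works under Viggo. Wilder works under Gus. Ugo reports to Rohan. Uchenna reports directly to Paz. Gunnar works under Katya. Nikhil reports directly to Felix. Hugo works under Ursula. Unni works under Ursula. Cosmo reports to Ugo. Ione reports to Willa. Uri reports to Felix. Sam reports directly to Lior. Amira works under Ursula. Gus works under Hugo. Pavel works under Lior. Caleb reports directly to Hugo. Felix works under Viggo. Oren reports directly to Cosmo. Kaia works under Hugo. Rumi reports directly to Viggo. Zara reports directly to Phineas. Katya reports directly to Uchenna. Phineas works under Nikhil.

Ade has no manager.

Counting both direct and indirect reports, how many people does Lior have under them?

Lior directly manages Sam, Ursula, Willa, Pavel. Under Sam: Hope, Kalinda (2). Under Ursula: Amira, Maren, Unni, Hugo, Kaia, Heidi, Caleb, Gus, Wilder (9). Under Willa: Ione (1). Pavel has no reports. So Lior's organization is 4 direct reports plus everyone under them: 3 + 10 + 2 + 1 = 16.

16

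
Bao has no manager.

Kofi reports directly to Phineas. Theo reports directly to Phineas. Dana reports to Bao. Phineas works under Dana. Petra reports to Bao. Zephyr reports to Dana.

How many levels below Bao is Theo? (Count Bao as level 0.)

Chain from Theo up to Bao: Theo → Phineas → Dana → Bao. That is 3 steps up, so Theo is 3 levels below Bao.

3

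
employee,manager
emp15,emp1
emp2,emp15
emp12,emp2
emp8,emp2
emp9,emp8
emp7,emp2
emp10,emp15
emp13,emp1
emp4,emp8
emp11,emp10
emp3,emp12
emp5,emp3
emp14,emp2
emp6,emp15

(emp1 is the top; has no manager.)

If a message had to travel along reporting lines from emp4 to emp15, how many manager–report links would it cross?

emp4 is in emp15's organization: the chain from emp4 up to emp15 is emp4 → emp8 → emp2 → emp15, which is 3 links.

3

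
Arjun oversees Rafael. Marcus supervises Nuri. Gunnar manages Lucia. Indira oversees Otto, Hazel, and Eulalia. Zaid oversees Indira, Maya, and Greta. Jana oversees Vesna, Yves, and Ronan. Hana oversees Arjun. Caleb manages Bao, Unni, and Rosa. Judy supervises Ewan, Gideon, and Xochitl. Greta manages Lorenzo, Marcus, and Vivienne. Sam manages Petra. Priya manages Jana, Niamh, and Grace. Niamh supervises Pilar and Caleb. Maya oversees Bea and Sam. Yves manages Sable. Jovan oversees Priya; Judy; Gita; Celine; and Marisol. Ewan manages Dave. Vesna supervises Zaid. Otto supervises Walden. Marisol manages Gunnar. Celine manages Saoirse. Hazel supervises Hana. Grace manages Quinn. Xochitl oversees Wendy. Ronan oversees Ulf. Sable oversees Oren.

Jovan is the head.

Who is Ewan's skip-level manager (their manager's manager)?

Jovan

Ewan reports to Judy, and Judy reports to Jovan. So Ewan's skip-level manager is Jovan.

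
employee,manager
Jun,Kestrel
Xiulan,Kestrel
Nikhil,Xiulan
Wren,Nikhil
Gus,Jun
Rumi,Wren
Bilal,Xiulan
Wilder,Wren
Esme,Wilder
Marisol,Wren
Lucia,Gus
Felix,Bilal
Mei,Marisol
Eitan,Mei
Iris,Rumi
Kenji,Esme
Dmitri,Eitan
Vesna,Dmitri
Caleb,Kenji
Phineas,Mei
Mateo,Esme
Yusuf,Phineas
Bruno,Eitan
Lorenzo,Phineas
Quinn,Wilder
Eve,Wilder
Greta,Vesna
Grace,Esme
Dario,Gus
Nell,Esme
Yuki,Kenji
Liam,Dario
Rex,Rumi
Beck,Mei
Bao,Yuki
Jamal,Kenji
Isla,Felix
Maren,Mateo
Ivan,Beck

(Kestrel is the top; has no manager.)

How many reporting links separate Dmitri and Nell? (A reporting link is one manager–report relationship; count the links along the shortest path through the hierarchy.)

Dmitri is 4 levels below Wren, and Nell is 3 levels below Wren (their lowest common manager). The shortest path runs up from Dmitri to Wren and back down to Nell: 4 + 3 = 7 links.

7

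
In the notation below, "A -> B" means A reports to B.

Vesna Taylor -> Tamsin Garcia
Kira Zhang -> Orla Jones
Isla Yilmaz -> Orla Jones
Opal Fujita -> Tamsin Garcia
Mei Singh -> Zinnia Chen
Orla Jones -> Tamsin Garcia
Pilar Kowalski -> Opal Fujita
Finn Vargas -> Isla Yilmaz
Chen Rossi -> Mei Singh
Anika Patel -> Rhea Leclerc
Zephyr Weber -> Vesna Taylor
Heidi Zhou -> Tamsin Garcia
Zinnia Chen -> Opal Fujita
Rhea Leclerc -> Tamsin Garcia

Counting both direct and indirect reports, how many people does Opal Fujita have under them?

Opal Fujita directly manages Zinnia Chen, Pilar Kowalski. Under Zinnia Chen: Mei Singh, Chen Rossi (2). Pilar Kowalski has no reports. So Opal Fujita's organization is 2 direct reports plus everyone under them: 3 + 1 = 4.

4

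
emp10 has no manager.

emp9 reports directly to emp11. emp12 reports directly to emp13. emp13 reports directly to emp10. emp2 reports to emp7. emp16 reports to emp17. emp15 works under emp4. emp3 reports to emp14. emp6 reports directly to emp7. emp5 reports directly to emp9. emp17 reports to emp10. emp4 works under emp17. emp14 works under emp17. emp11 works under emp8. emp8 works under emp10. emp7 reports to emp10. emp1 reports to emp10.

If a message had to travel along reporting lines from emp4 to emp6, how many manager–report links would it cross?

4

emp4 is 2 levels below emp10, and emp6 is 2 levels below emp10 (their lowest common manager). The shortest path runs up from emp4 to emp10 and back down to emp6: 2 + 2 = 4 links.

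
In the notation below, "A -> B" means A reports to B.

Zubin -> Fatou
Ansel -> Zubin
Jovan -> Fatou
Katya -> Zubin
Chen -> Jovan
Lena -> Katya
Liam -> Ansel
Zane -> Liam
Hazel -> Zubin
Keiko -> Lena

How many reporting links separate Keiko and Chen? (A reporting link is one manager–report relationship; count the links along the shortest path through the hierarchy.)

6

Keiko is 4 levels below Fatou, and Chen is 2 levels below Fatou (their lowest common manager). The shortest path runs up from Keiko to Fatou and back down to Chen: 4 + 2 = 6 links.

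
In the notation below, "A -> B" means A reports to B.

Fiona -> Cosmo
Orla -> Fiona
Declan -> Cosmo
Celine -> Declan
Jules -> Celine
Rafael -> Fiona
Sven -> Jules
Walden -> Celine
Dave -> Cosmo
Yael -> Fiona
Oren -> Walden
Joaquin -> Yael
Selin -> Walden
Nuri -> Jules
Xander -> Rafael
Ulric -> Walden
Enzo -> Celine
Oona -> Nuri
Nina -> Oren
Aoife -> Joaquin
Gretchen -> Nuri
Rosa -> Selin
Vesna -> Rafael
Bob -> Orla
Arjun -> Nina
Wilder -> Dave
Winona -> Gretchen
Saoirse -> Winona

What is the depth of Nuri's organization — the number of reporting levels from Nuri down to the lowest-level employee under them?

3

The longest chain under Nuri runs Nuri → Gretchen → Winona → Saoirse, which is 3 levels below Nuri.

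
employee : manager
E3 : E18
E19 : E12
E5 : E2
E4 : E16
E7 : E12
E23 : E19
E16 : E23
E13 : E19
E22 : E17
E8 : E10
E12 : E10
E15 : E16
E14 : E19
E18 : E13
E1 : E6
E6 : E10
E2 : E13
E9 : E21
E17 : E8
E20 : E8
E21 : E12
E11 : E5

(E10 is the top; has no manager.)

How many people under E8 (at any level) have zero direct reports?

The people in E8's organization with no one reporting to them are E20, E22. That is 2.

2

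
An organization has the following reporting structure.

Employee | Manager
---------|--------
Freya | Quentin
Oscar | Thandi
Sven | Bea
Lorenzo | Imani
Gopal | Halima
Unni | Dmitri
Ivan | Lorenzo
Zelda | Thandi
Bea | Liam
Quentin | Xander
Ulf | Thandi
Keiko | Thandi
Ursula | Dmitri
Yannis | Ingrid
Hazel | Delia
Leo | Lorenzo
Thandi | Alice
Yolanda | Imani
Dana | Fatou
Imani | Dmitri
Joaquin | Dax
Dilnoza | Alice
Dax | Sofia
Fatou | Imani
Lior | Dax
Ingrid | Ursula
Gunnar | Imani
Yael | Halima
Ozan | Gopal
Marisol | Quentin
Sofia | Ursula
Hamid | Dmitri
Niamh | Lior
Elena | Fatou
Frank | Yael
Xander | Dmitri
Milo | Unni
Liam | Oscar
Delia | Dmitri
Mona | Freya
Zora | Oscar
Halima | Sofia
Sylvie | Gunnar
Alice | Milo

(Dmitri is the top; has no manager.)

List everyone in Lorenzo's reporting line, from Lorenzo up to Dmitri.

Lorenzo -> Imani -> Dmitri

Lorenzo reports to Imani. Imani reports to Dmitri. Dmitri is at the top.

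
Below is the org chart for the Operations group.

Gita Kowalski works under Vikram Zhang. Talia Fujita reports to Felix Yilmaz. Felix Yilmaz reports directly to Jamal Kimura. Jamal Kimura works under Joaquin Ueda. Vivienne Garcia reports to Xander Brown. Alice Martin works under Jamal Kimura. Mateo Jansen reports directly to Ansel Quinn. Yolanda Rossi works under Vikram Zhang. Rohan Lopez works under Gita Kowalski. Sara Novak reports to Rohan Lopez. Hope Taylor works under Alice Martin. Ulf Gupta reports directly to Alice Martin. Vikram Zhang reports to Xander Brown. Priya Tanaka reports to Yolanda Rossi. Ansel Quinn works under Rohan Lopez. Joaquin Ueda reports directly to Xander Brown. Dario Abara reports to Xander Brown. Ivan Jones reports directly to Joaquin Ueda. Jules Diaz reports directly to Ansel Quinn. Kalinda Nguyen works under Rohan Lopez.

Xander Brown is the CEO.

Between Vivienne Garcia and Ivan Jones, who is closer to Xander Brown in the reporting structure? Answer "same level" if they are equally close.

Vivienne Garcia

Vivienne Garcia is 1 level below Xander Brown; Ivan Jones is 2. Vivienne Garcia is higher.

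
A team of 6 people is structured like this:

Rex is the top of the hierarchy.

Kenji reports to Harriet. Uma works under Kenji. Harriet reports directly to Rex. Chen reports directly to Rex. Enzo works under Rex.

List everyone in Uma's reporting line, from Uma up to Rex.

Uma reports to Kenji. Kenji reports to Harriet. Harriet reports to Rex. Rex is at the top.

Uma -> Kenji -> Harriet -> Rex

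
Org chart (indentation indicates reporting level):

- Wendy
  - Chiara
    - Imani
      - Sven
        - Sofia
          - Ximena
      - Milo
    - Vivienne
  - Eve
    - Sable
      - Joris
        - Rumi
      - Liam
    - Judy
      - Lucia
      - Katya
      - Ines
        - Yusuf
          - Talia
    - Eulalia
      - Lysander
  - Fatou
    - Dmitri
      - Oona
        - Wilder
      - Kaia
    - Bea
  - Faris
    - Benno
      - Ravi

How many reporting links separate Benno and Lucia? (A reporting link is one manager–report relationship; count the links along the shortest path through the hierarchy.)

Benno is 2 levels below Wendy, and Lucia is 3 levels below Wendy (their lowest common manager). The shortest path runs up from Benno to Wendy and back down to Lucia: 2 + 3 = 5 links.

5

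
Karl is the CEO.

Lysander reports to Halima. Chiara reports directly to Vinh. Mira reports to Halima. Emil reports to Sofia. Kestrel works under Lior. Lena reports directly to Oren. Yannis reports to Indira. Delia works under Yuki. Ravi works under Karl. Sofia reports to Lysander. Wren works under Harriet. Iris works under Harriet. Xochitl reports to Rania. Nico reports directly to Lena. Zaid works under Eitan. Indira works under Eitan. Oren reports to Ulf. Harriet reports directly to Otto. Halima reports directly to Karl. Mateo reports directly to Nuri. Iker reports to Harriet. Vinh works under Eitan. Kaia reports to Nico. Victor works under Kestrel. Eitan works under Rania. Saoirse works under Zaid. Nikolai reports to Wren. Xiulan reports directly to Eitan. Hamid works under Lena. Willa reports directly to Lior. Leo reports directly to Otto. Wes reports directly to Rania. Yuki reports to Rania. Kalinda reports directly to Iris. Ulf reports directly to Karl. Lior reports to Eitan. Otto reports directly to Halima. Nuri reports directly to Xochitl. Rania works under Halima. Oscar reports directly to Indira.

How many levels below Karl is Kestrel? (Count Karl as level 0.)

Chain from Kestrel up to Karl: Kestrel → Lior → Eitan → Rania → Halima → Karl. That is 5 steps up, so Kestrel is 5 levels below Karl.

5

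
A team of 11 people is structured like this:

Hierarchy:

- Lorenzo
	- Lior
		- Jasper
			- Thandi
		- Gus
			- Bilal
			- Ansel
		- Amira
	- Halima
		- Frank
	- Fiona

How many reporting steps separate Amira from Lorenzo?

2

Chain from Amira up to Lorenzo: Amira → Lior → Lorenzo. That is 2 steps up, so Amira is 2 levels below Lorenzo.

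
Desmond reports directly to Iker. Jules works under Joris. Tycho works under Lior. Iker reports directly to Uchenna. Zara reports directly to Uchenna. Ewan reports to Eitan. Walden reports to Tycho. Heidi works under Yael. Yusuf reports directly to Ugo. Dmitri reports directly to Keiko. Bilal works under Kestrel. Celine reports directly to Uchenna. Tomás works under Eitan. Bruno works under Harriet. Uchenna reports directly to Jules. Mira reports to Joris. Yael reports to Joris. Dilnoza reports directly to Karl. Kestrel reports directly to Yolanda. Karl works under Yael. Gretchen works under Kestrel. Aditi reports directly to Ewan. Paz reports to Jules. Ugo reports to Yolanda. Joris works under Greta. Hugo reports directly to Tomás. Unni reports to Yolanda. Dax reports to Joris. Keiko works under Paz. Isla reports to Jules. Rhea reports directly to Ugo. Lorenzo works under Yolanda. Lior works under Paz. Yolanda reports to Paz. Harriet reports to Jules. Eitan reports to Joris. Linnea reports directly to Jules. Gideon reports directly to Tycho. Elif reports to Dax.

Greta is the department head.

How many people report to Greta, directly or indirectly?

39

Greta directly manages Joris. Under Joris: Dax, Elif, Mira, Eitan, Tomás, Hugo, Ewan, Aditi, Yael, Karl, Dilnoza, Heidi, Jules, Isla, Linnea, Paz, Keiko, Dmitri, Lior, Tycho, Walden, Gideon, Yolanda, Lorenzo, Unni, Ugo, Rhea, Yusuf, Kestrel, Bilal, Gretchen, Harriet, Bruno, Uchenna, Zara, Iker, Desmond, Celine (38). That's 39 in total.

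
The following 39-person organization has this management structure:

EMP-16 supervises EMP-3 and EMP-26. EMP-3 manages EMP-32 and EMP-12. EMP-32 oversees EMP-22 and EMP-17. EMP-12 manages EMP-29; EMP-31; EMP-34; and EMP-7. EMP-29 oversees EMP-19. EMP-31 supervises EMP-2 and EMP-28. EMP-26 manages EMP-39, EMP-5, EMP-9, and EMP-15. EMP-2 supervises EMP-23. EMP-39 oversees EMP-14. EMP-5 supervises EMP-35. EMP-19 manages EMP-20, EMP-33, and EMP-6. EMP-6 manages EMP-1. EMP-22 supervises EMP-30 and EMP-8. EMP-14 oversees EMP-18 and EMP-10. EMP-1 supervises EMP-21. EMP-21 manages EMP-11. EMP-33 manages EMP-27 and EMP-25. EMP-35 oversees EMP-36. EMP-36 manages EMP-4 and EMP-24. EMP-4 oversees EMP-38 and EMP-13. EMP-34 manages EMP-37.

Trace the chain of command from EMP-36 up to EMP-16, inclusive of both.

EMP-36 reports to EMP-35. EMP-35 reports to EMP-5. EMP-5 reports to EMP-26. EMP-26 reports to EMP-16. EMP-16 is at the top.

EMP-36 -> EMP-35 -> EMP-5 -> EMP-26 -> EMP-16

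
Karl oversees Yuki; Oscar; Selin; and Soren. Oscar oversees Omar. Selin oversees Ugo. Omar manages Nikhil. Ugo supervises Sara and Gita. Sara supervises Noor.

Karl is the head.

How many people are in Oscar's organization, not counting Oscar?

Oscar directly manages Omar. Under Omar: Nikhil (1). That's 2 in total.

2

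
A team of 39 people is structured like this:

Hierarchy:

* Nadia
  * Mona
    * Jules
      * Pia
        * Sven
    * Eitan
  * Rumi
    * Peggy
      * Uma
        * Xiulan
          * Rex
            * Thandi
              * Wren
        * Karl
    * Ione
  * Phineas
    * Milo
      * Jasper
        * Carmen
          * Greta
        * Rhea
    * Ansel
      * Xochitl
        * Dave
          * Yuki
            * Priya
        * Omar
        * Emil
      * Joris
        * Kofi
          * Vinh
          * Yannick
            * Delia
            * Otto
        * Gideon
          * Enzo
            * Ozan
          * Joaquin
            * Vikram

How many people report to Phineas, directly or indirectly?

Phineas directly manages Milo, Ansel. Under Milo: Jasper, Rhea, Carmen, Greta (4). Under Ansel: Joris, Gideon, Joaquin, Vikram, Enzo, Ozan, Kofi, Yannick, Otto, Delia, Vinh, Xochitl, Emil, Omar, Dave, Yuki, Priya (17). So Phineas's organization is 2 direct reports plus everyone under them: 5 + 18 = 23.

23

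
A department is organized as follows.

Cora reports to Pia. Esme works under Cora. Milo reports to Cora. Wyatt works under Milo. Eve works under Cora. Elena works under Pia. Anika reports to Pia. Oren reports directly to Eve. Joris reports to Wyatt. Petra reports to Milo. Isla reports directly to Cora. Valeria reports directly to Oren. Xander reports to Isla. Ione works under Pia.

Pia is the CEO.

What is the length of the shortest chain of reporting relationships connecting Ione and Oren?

4

Ione is 1 level below Pia, and Oren is 3 levels below Pia (their lowest common manager). The shortest path runs up from Ione to Pia and back down to Oren: 1 + 3 = 4 links.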